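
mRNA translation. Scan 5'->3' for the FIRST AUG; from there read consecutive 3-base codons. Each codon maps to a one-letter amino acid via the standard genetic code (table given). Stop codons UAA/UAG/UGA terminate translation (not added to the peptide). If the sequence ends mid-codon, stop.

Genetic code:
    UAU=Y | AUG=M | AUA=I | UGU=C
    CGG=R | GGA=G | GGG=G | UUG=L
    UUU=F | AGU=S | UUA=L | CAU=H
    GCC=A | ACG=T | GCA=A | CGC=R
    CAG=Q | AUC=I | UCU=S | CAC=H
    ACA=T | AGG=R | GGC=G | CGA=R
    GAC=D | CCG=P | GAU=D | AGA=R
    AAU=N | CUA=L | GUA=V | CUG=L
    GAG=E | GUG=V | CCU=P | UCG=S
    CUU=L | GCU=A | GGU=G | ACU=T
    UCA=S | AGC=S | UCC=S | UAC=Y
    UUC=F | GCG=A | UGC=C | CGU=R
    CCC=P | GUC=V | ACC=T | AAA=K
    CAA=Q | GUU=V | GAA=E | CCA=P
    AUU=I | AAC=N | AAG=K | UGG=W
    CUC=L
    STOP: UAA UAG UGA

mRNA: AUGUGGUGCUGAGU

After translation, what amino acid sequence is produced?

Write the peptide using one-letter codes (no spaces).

Answer: MWC

Derivation:
start AUG at pos 0
pos 0: AUG -> M; peptide=M
pos 3: UGG -> W; peptide=MW
pos 6: UGC -> C; peptide=MWC
pos 9: UGA -> STOP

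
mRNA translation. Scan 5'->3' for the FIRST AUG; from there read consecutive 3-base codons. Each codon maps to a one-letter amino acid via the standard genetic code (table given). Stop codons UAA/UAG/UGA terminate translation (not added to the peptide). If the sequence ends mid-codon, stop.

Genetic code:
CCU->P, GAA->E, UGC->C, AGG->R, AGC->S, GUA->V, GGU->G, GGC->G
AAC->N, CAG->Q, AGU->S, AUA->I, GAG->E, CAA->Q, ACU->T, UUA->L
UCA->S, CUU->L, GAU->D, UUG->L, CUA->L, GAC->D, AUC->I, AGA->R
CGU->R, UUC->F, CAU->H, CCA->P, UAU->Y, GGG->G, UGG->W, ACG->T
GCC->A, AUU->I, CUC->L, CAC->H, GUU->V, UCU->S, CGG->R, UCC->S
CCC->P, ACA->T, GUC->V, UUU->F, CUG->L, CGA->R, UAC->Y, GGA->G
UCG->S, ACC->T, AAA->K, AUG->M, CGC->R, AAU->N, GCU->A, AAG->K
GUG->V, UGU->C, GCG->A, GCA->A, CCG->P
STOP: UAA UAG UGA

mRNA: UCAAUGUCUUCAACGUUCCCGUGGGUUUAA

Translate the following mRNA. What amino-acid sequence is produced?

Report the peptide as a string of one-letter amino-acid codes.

start AUG at pos 3
pos 3: AUG -> M; peptide=M
pos 6: UCU -> S; peptide=MS
pos 9: UCA -> S; peptide=MSS
pos 12: ACG -> T; peptide=MSST
pos 15: UUC -> F; peptide=MSSTF
pos 18: CCG -> P; peptide=MSSTFP
pos 21: UGG -> W; peptide=MSSTFPW
pos 24: GUU -> V; peptide=MSSTFPWV
pos 27: UAA -> STOP

Answer: MSSTFPWV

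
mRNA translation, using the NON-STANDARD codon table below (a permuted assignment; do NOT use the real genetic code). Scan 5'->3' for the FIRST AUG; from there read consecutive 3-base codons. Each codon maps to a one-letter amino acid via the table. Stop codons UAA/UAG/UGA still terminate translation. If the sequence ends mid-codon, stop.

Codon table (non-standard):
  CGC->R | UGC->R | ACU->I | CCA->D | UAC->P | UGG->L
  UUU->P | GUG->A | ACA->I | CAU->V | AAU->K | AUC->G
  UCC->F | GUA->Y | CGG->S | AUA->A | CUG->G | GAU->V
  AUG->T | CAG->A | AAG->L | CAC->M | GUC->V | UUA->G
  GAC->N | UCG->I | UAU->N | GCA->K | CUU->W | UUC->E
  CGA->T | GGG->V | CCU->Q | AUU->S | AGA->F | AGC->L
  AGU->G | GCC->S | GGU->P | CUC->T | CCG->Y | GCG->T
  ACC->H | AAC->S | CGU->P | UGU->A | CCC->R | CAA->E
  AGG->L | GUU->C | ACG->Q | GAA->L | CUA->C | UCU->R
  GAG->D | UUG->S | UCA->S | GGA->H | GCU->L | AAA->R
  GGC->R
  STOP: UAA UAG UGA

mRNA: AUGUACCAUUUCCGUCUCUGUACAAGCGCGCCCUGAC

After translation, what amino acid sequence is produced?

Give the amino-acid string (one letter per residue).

Answer: TPVEPTAILTR

Derivation:
start AUG at pos 0
pos 0: AUG -> T; peptide=T
pos 3: UAC -> P; peptide=TP
pos 6: CAU -> V; peptide=TPV
pos 9: UUC -> E; peptide=TPVE
pos 12: CGU -> P; peptide=TPVEP
pos 15: CUC -> T; peptide=TPVEPT
pos 18: UGU -> A; peptide=TPVEPTA
pos 21: ACA -> I; peptide=TPVEPTAI
pos 24: AGC -> L; peptide=TPVEPTAIL
pos 27: GCG -> T; peptide=TPVEPTAILT
pos 30: CCC -> R; peptide=TPVEPTAILTR
pos 33: UGA -> STOP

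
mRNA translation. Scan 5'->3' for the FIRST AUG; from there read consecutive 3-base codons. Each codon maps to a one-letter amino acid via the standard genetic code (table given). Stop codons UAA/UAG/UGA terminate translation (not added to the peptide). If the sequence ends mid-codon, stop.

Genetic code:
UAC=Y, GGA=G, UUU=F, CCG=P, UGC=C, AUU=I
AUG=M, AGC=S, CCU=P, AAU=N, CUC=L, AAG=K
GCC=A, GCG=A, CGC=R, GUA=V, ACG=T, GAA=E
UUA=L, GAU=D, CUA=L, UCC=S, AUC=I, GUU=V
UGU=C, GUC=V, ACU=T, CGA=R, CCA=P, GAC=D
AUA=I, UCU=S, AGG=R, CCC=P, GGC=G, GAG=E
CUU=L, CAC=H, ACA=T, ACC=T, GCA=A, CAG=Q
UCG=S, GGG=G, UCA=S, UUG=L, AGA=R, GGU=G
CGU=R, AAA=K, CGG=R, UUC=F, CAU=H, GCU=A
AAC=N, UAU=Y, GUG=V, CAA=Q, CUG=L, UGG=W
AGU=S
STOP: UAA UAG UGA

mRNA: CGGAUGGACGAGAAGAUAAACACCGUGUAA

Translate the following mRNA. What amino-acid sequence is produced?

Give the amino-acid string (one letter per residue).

start AUG at pos 3
pos 3: AUG -> M; peptide=M
pos 6: GAC -> D; peptide=MD
pos 9: GAG -> E; peptide=MDE
pos 12: AAG -> K; peptide=MDEK
pos 15: AUA -> I; peptide=MDEKI
pos 18: AAC -> N; peptide=MDEKIN
pos 21: ACC -> T; peptide=MDEKINT
pos 24: GUG -> V; peptide=MDEKINTV
pos 27: UAA -> STOP

Answer: MDEKINTV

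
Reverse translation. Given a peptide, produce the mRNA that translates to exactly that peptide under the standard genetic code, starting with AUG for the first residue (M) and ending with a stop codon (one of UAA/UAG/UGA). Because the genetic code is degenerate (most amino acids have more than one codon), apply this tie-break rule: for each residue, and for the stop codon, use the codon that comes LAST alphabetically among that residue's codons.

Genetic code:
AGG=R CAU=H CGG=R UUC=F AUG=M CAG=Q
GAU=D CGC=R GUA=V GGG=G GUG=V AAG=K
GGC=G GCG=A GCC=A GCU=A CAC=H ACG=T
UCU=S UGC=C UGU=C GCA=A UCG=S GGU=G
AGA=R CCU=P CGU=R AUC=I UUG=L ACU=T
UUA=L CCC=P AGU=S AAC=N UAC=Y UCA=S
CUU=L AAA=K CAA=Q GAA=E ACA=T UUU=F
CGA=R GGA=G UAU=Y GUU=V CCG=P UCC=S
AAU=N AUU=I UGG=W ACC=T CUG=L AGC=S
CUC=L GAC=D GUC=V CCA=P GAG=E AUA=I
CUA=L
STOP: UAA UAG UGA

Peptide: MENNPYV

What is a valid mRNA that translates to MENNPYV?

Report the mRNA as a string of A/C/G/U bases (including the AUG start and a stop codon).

Answer: mRNA: AUGGAGAAUAAUCCUUAUGUUUGA

Derivation:
residue 1: M -> AUG (start codon)
residue 2: E codons sorted = GAA,GAG -> pick last = GAG
residue 3: N codons sorted = AAC,AAU -> pick last = AAU
residue 4: N codons sorted = AAC,AAU -> pick last = AAU
residue 5: P codons sorted = CCA,CCC,CCG,CCU -> pick last = CCU
residue 6: Y codons sorted = UAC,UAU -> pick last = UAU
residue 7: V codons sorted = GUA,GUC,GUG,GUU -> pick last = GUU
terminator: stop codons sorted = UAA,UAG,UGA -> pick last = UGA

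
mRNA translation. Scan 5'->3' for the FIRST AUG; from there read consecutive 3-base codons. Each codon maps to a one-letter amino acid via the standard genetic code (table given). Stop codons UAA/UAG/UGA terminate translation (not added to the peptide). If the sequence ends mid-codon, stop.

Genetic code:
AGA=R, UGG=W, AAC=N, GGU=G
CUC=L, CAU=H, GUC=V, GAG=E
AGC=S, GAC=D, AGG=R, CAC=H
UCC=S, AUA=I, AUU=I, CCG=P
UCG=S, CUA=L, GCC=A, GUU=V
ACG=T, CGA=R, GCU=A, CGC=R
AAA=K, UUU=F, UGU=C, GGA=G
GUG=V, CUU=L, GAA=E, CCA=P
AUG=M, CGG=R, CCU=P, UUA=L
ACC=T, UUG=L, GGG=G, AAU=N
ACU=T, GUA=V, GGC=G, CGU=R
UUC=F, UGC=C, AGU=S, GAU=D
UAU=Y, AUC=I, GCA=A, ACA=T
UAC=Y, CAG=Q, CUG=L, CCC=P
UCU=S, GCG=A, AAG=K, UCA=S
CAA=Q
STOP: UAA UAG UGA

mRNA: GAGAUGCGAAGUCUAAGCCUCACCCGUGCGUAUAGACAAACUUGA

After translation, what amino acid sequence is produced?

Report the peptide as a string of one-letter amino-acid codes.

Answer: MRSLSLTRAYRQT

Derivation:
start AUG at pos 3
pos 3: AUG -> M; peptide=M
pos 6: CGA -> R; peptide=MR
pos 9: AGU -> S; peptide=MRS
pos 12: CUA -> L; peptide=MRSL
pos 15: AGC -> S; peptide=MRSLS
pos 18: CUC -> L; peptide=MRSLSL
pos 21: ACC -> T; peptide=MRSLSLT
pos 24: CGU -> R; peptide=MRSLSLTR
pos 27: GCG -> A; peptide=MRSLSLTRA
pos 30: UAU -> Y; peptide=MRSLSLTRAY
pos 33: AGA -> R; peptide=MRSLSLTRAYR
pos 36: CAA -> Q; peptide=MRSLSLTRAYRQ
pos 39: ACU -> T; peptide=MRSLSLTRAYRQT
pos 42: UGA -> STOP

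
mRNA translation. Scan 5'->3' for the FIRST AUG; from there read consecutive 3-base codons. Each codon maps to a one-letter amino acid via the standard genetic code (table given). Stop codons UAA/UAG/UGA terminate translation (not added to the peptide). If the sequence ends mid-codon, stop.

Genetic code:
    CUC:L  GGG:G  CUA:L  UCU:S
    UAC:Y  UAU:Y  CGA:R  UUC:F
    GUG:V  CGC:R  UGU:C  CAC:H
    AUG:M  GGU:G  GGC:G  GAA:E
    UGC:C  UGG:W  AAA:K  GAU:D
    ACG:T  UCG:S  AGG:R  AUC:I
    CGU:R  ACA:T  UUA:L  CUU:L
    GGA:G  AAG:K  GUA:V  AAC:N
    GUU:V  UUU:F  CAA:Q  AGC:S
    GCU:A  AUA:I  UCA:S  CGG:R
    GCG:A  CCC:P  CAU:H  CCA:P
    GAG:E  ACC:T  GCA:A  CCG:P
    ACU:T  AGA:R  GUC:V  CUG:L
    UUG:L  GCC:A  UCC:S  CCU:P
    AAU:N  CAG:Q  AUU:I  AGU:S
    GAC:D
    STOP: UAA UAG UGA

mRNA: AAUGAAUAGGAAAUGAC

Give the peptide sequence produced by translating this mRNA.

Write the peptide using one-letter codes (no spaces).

Answer: MNRK

Derivation:
start AUG at pos 1
pos 1: AUG -> M; peptide=M
pos 4: AAU -> N; peptide=MN
pos 7: AGG -> R; peptide=MNR
pos 10: AAA -> K; peptide=MNRK
pos 13: UGA -> STOP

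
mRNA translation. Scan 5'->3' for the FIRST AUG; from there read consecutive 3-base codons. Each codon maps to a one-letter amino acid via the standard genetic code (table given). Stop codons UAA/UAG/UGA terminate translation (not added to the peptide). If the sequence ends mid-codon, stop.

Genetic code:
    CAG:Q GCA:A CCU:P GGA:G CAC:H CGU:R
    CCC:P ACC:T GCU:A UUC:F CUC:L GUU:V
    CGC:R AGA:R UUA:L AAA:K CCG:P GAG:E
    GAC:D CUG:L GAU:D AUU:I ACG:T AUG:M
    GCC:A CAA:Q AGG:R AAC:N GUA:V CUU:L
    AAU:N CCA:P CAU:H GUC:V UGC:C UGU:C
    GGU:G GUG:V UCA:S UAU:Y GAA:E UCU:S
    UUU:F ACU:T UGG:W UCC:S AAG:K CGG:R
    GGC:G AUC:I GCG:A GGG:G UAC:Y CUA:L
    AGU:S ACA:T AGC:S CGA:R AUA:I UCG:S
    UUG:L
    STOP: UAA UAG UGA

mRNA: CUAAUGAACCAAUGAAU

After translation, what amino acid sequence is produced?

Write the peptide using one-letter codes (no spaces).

start AUG at pos 3
pos 3: AUG -> M; peptide=M
pos 6: AAC -> N; peptide=MN
pos 9: CAA -> Q; peptide=MNQ
pos 12: UGA -> STOP

Answer: MNQ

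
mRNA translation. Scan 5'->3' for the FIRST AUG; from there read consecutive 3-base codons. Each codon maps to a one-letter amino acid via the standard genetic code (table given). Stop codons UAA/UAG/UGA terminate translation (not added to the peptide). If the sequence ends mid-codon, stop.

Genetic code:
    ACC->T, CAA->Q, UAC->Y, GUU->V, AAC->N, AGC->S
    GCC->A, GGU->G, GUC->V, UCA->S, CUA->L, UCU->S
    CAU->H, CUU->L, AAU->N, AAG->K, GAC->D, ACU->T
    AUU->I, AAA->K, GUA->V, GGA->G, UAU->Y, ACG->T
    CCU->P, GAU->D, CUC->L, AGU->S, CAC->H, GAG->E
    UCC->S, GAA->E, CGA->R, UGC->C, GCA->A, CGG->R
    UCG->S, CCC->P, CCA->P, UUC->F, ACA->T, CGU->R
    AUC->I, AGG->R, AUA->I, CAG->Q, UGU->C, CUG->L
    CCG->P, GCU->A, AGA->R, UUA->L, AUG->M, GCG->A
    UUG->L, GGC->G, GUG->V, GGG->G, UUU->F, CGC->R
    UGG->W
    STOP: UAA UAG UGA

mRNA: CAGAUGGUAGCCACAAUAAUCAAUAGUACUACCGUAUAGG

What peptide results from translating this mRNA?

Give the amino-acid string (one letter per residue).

Answer: MVATIINSTTV

Derivation:
start AUG at pos 3
pos 3: AUG -> M; peptide=M
pos 6: GUA -> V; peptide=MV
pos 9: GCC -> A; peptide=MVA
pos 12: ACA -> T; peptide=MVAT
pos 15: AUA -> I; peptide=MVATI
pos 18: AUC -> I; peptide=MVATII
pos 21: AAU -> N; peptide=MVATIIN
pos 24: AGU -> S; peptide=MVATIINS
pos 27: ACU -> T; peptide=MVATIINST
pos 30: ACC -> T; peptide=MVATIINSTT
pos 33: GUA -> V; peptide=MVATIINSTTV
pos 36: UAG -> STOP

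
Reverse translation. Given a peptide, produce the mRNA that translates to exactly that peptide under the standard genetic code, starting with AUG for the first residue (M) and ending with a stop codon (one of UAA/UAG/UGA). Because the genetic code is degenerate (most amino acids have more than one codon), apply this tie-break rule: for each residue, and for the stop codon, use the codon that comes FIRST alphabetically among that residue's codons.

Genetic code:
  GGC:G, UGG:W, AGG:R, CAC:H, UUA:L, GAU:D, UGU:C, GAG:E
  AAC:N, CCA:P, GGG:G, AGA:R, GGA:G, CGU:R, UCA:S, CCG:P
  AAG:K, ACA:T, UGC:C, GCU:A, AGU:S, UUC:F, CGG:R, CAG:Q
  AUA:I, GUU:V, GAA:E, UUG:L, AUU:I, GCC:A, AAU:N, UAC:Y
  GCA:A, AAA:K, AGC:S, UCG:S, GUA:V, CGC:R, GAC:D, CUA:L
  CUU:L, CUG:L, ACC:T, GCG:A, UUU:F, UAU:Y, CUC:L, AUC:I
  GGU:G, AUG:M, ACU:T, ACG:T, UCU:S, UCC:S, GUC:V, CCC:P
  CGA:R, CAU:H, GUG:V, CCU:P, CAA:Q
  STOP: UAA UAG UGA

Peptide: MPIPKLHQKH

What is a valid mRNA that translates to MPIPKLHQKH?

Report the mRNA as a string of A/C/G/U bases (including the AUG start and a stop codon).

Answer: mRNA: AUGCCAAUACCAAAACUACACCAAAAACACUAA

Derivation:
residue 1: M -> AUG (start codon)
residue 2: P codons sorted = CCA,CCC,CCG,CCU -> pick first = CCA
residue 3: I codons sorted = AUA,AUC,AUU -> pick first = AUA
residue 4: P codons sorted = CCA,CCC,CCG,CCU -> pick first = CCA
residue 5: K codons sorted = AAA,AAG -> pick first = AAA
residue 6: L codons sorted = CUA,CUC,CUG,CUU,UUA,UUG -> pick first = CUA
residue 7: H codons sorted = CAC,CAU -> pick first = CAC
residue 8: Q codons sorted = CAA,CAG -> pick first = CAA
residue 9: K codons sorted = AAA,AAG -> pick first = AAA
residue 10: H codons sorted = CAC,CAU -> pick first = CAC
terminator: stop codons sorted = UAA,UAG,UGA -> pick first = UAA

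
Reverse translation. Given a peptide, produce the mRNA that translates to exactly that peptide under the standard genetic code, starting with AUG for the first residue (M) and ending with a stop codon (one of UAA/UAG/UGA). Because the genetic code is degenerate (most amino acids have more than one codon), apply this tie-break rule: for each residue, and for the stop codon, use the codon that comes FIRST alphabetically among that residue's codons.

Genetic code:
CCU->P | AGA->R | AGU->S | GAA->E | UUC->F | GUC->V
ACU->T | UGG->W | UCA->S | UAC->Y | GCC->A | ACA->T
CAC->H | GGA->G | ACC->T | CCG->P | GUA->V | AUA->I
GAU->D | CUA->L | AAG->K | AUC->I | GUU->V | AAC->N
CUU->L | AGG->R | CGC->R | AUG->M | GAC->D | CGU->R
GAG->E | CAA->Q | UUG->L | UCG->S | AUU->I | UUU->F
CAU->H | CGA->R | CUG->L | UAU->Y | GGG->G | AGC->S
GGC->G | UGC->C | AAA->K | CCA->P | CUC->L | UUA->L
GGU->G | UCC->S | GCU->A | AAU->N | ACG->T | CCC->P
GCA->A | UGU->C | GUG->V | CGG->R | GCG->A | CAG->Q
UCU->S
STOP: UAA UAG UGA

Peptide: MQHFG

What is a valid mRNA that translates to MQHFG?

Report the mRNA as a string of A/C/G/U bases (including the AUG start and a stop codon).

Answer: mRNA: AUGCAACACUUCGGAUAA

Derivation:
residue 1: M -> AUG (start codon)
residue 2: Q codons sorted = CAA,CAG -> pick first = CAA
residue 3: H codons sorted = CAC,CAU -> pick first = CAC
residue 4: F codons sorted = UUC,UUU -> pick first = UUC
residue 5: G codons sorted = GGA,GGC,GGG,GGU -> pick first = GGA
terminator: stop codons sorted = UAA,UAG,UGA -> pick first = UAA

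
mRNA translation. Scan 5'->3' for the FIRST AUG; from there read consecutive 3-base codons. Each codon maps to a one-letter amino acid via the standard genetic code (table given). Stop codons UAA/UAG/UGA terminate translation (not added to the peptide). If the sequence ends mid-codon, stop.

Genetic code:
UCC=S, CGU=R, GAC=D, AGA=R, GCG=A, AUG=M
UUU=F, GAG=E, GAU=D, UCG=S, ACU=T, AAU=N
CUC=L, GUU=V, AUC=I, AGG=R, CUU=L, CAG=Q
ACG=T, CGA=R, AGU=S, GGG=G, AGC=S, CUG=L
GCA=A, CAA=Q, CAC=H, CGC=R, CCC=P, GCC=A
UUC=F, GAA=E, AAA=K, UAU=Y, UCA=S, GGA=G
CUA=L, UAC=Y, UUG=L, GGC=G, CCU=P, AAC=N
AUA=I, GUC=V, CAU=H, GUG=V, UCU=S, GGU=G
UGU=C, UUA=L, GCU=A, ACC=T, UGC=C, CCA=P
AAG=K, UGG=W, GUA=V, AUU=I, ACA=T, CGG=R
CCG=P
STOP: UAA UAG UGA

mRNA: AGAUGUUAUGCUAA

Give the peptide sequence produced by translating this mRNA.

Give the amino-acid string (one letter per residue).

Answer: MLC

Derivation:
start AUG at pos 2
pos 2: AUG -> M; peptide=M
pos 5: UUA -> L; peptide=ML
pos 8: UGC -> C; peptide=MLC
pos 11: UAA -> STOP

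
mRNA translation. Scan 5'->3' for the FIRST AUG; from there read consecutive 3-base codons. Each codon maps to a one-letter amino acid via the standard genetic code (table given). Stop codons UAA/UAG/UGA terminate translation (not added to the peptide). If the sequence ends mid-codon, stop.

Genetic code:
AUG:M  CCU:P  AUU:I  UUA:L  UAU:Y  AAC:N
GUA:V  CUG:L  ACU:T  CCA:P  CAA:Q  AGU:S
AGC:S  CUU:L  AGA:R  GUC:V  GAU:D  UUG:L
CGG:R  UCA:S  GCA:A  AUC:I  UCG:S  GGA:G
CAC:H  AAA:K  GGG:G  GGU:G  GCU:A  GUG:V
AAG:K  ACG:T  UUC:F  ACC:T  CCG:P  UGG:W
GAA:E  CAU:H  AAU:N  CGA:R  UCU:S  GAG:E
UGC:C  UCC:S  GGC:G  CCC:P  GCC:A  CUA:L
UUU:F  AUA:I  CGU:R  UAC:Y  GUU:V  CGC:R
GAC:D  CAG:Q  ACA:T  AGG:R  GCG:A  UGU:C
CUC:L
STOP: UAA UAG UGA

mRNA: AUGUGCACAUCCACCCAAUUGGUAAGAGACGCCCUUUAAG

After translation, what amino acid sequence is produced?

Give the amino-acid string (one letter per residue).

Answer: MCTSTQLVRDAL

Derivation:
start AUG at pos 0
pos 0: AUG -> M; peptide=M
pos 3: UGC -> C; peptide=MC
pos 6: ACA -> T; peptide=MCT
pos 9: UCC -> S; peptide=MCTS
pos 12: ACC -> T; peptide=MCTST
pos 15: CAA -> Q; peptide=MCTSTQ
pos 18: UUG -> L; peptide=MCTSTQL
pos 21: GUA -> V; peptide=MCTSTQLV
pos 24: AGA -> R; peptide=MCTSTQLVR
pos 27: GAC -> D; peptide=MCTSTQLVRD
pos 30: GCC -> A; peptide=MCTSTQLVRDA
pos 33: CUU -> L; peptide=MCTSTQLVRDAL
pos 36: UAA -> STOP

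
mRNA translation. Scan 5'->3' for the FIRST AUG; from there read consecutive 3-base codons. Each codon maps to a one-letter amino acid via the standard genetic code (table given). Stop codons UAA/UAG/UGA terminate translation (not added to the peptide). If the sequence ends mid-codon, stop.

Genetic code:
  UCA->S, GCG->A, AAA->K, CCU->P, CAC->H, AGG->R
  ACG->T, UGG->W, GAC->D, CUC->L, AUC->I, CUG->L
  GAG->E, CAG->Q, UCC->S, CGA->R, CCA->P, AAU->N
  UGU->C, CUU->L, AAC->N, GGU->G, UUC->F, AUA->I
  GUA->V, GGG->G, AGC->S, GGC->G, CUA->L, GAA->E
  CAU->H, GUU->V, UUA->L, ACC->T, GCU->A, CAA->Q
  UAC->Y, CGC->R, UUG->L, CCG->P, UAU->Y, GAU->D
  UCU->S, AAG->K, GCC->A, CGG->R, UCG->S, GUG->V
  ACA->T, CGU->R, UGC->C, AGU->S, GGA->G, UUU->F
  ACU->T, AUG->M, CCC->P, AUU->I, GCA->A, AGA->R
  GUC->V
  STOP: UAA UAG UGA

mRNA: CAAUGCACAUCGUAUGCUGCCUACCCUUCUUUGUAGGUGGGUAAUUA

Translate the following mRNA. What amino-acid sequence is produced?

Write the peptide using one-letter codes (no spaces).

start AUG at pos 2
pos 2: AUG -> M; peptide=M
pos 5: CAC -> H; peptide=MH
pos 8: AUC -> I; peptide=MHI
pos 11: GUA -> V; peptide=MHIV
pos 14: UGC -> C; peptide=MHIVC
pos 17: UGC -> C; peptide=MHIVCC
pos 20: CUA -> L; peptide=MHIVCCL
pos 23: CCC -> P; peptide=MHIVCCLP
pos 26: UUC -> F; peptide=MHIVCCLPF
pos 29: UUU -> F; peptide=MHIVCCLPFF
pos 32: GUA -> V; peptide=MHIVCCLPFFV
pos 35: GGU -> G; peptide=MHIVCCLPFFVG
pos 38: GGG -> G; peptide=MHIVCCLPFFVGG
pos 41: UAA -> STOP

Answer: MHIVCCLPFFVGG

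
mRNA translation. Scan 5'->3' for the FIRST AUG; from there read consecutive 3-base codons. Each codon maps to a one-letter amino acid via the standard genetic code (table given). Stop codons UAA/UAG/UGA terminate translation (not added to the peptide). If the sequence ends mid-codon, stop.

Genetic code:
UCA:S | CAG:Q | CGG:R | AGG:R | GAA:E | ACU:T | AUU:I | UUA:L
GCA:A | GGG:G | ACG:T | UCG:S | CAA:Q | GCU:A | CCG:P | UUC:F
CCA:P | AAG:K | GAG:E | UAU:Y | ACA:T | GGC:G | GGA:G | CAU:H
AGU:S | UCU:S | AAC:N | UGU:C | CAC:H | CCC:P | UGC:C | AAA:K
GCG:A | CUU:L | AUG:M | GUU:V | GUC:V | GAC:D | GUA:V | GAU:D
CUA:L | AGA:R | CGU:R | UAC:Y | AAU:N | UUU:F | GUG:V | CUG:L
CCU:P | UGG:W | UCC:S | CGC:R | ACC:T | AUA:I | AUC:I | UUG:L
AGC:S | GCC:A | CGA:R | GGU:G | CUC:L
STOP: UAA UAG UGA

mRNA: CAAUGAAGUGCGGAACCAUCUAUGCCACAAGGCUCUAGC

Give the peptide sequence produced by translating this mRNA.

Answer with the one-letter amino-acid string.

start AUG at pos 2
pos 2: AUG -> M; peptide=M
pos 5: AAG -> K; peptide=MK
pos 8: UGC -> C; peptide=MKC
pos 11: GGA -> G; peptide=MKCG
pos 14: ACC -> T; peptide=MKCGT
pos 17: AUC -> I; peptide=MKCGTI
pos 20: UAU -> Y; peptide=MKCGTIY
pos 23: GCC -> A; peptide=MKCGTIYA
pos 26: ACA -> T; peptide=MKCGTIYAT
pos 29: AGG -> R; peptide=MKCGTIYATR
pos 32: CUC -> L; peptide=MKCGTIYATRL
pos 35: UAG -> STOP

Answer: MKCGTIYATRL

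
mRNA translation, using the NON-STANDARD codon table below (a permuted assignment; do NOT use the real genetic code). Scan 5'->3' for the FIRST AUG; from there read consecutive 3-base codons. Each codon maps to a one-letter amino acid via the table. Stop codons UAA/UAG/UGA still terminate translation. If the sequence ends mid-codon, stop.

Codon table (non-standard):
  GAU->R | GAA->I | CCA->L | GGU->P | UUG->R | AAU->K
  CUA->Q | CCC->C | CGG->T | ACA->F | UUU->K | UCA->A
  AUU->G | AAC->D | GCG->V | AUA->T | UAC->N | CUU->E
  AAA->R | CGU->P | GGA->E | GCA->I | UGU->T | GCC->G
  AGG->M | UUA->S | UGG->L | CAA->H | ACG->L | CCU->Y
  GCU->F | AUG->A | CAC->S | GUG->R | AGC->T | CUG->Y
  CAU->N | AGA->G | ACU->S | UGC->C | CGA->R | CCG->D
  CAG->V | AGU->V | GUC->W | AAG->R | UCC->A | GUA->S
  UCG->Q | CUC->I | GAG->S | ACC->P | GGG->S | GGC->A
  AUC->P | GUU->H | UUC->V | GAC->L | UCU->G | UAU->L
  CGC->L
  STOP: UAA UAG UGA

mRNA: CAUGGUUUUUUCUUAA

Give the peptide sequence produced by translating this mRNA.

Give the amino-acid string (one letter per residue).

start AUG at pos 1
pos 1: AUG -> A; peptide=A
pos 4: GUU -> H; peptide=AH
pos 7: UUU -> K; peptide=AHK
pos 10: UCU -> G; peptide=AHKG
pos 13: UAA -> STOP

Answer: AHKG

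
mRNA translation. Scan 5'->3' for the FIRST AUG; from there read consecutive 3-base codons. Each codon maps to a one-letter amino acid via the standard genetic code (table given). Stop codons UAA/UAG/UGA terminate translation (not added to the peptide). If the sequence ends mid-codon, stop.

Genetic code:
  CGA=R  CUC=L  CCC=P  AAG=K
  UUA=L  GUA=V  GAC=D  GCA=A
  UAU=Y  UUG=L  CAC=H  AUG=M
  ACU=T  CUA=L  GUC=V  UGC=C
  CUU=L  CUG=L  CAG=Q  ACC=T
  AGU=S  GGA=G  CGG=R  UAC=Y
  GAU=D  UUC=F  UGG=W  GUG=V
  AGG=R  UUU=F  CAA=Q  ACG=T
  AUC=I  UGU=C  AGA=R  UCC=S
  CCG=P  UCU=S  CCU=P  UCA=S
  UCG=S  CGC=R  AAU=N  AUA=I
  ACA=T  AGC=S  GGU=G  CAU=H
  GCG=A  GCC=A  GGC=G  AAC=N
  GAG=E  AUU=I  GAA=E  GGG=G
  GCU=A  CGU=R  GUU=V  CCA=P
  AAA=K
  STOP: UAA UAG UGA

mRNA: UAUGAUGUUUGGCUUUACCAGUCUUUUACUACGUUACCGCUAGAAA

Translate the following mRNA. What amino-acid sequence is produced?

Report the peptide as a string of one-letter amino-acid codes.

start AUG at pos 1
pos 1: AUG -> M; peptide=M
pos 4: AUG -> M; peptide=MM
pos 7: UUU -> F; peptide=MMF
pos 10: GGC -> G; peptide=MMFG
pos 13: UUU -> F; peptide=MMFGF
pos 16: ACC -> T; peptide=MMFGFT
pos 19: AGU -> S; peptide=MMFGFTS
pos 22: CUU -> L; peptide=MMFGFTSL
pos 25: UUA -> L; peptide=MMFGFTSLL
pos 28: CUA -> L; peptide=MMFGFTSLLL
pos 31: CGU -> R; peptide=MMFGFTSLLLR
pos 34: UAC -> Y; peptide=MMFGFTSLLLRY
pos 37: CGC -> R; peptide=MMFGFTSLLLRYR
pos 40: UAG -> STOP

Answer: MMFGFTSLLLRYR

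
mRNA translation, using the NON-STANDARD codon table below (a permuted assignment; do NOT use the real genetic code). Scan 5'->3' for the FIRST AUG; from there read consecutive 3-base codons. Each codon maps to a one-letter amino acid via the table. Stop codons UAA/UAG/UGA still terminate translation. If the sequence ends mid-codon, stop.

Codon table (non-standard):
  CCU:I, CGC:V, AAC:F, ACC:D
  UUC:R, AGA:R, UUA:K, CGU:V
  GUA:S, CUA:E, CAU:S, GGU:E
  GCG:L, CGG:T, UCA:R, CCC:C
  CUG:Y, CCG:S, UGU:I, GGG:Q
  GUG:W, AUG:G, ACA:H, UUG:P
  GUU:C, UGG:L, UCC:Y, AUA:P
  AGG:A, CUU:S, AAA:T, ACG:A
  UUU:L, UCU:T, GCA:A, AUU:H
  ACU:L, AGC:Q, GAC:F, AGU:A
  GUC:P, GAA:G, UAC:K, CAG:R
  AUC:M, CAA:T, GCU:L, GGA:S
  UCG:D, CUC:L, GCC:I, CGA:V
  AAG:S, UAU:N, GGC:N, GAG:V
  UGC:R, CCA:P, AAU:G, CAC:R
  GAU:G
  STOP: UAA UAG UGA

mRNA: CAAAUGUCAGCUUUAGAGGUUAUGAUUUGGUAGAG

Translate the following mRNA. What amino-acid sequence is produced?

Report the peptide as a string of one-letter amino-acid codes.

Answer: GRLKVCGHL

Derivation:
start AUG at pos 3
pos 3: AUG -> G; peptide=G
pos 6: UCA -> R; peptide=GR
pos 9: GCU -> L; peptide=GRL
pos 12: UUA -> K; peptide=GRLK
pos 15: GAG -> V; peptide=GRLKV
pos 18: GUU -> C; peptide=GRLKVC
pos 21: AUG -> G; peptide=GRLKVCG
pos 24: AUU -> H; peptide=GRLKVCGH
pos 27: UGG -> L; peptide=GRLKVCGHL
pos 30: UAG -> STOP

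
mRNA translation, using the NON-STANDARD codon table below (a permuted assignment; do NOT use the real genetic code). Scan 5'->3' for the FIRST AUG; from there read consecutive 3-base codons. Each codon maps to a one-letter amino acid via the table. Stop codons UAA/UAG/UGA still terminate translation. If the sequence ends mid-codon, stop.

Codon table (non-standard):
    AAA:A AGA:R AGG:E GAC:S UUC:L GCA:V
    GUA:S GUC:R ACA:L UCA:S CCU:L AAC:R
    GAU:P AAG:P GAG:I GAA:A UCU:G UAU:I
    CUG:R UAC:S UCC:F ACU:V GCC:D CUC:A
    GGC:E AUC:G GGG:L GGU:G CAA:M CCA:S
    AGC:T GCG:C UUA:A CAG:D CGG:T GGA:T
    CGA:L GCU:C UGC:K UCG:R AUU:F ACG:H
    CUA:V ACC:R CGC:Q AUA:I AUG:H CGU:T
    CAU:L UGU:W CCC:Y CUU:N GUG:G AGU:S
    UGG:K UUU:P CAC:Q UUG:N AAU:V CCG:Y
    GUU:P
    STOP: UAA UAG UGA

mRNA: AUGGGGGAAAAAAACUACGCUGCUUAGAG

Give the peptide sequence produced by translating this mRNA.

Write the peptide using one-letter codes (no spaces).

Answer: HLAARSCC

Derivation:
start AUG at pos 0
pos 0: AUG -> H; peptide=H
pos 3: GGG -> L; peptide=HL
pos 6: GAA -> A; peptide=HLA
pos 9: AAA -> A; peptide=HLAA
pos 12: AAC -> R; peptide=HLAAR
pos 15: UAC -> S; peptide=HLAARS
pos 18: GCU -> C; peptide=HLAARSC
pos 21: GCU -> C; peptide=HLAARSCC
pos 24: UAG -> STOP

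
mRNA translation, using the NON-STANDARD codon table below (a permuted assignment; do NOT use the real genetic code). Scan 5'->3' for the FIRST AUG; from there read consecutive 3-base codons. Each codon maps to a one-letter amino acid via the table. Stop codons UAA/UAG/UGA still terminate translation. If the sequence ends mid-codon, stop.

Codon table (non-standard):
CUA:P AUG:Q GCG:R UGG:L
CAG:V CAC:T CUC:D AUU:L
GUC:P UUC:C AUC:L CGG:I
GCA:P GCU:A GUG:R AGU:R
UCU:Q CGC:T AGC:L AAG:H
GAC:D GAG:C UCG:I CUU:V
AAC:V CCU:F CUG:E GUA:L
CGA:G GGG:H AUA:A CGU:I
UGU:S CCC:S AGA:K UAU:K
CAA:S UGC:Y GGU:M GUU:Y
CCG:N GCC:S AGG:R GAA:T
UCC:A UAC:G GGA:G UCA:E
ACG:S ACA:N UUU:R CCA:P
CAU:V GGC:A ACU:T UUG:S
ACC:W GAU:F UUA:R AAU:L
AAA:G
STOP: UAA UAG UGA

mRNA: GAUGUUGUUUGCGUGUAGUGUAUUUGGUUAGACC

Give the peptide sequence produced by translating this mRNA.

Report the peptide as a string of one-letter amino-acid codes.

Answer: QSRRSRLRM

Derivation:
start AUG at pos 1
pos 1: AUG -> Q; peptide=Q
pos 4: UUG -> S; peptide=QS
pos 7: UUU -> R; peptide=QSR
pos 10: GCG -> R; peptide=QSRR
pos 13: UGU -> S; peptide=QSRRS
pos 16: AGU -> R; peptide=QSRRSR
pos 19: GUA -> L; peptide=QSRRSRL
pos 22: UUU -> R; peptide=QSRRSRLR
pos 25: GGU -> M; peptide=QSRRSRLRM
pos 28: UAG -> STOP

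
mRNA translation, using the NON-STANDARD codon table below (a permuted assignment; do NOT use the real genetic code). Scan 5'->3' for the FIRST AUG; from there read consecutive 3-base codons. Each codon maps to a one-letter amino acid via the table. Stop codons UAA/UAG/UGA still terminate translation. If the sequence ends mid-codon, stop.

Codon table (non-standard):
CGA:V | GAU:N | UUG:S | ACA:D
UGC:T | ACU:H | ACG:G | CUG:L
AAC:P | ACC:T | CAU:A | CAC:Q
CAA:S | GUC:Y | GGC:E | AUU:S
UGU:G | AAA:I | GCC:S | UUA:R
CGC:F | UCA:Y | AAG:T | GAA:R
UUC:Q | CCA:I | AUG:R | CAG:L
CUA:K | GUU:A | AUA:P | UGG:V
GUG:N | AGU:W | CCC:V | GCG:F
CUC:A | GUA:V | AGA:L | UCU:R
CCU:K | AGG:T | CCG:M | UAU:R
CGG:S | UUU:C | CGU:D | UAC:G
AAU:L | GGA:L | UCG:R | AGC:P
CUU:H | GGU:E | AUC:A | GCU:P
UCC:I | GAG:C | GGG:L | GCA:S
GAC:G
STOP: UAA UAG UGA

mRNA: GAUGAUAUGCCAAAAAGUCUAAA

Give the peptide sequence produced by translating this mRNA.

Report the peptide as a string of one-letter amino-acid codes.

Answer: RPTSIY

Derivation:
start AUG at pos 1
pos 1: AUG -> R; peptide=R
pos 4: AUA -> P; peptide=RP
pos 7: UGC -> T; peptide=RPT
pos 10: CAA -> S; peptide=RPTS
pos 13: AAA -> I; peptide=RPTSI
pos 16: GUC -> Y; peptide=RPTSIY
pos 19: UAA -> STOP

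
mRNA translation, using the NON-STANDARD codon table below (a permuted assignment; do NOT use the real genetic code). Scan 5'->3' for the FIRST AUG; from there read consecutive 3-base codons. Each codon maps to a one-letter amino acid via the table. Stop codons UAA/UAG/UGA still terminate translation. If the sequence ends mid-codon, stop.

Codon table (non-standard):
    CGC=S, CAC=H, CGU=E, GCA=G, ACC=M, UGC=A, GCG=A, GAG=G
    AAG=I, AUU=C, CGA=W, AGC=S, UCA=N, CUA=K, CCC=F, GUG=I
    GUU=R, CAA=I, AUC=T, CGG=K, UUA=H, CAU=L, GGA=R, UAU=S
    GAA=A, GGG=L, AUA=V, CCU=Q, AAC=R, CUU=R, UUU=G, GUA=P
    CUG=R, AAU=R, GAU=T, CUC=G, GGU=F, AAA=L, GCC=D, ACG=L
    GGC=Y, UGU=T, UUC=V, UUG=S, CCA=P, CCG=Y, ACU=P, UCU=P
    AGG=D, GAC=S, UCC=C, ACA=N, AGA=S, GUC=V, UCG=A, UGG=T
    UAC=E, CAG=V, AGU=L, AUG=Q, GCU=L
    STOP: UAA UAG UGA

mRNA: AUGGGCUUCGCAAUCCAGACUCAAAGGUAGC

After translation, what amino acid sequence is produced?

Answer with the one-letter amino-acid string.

Answer: QYVGTVPID

Derivation:
start AUG at pos 0
pos 0: AUG -> Q; peptide=Q
pos 3: GGC -> Y; peptide=QY
pos 6: UUC -> V; peptide=QYV
pos 9: GCA -> G; peptide=QYVG
pos 12: AUC -> T; peptide=QYVGT
pos 15: CAG -> V; peptide=QYVGTV
pos 18: ACU -> P; peptide=QYVGTVP
pos 21: CAA -> I; peptide=QYVGTVPI
pos 24: AGG -> D; peptide=QYVGTVPID
pos 27: UAG -> STOP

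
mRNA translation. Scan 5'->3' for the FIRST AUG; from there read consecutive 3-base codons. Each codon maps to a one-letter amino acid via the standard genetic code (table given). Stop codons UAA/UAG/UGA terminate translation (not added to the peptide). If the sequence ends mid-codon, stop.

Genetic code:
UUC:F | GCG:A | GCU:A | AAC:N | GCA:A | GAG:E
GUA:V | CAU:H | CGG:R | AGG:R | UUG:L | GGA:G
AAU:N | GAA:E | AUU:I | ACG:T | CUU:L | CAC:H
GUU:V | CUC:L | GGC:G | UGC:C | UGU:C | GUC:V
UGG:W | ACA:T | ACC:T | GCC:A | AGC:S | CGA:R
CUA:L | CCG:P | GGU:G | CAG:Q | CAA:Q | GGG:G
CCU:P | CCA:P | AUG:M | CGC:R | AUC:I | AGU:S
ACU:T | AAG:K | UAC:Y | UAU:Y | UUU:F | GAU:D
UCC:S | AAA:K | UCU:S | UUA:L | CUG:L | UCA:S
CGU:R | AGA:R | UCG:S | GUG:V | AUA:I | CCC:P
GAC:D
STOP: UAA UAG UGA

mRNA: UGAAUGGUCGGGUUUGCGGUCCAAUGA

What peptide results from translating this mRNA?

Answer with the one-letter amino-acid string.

start AUG at pos 3
pos 3: AUG -> M; peptide=M
pos 6: GUC -> V; peptide=MV
pos 9: GGG -> G; peptide=MVG
pos 12: UUU -> F; peptide=MVGF
pos 15: GCG -> A; peptide=MVGFA
pos 18: GUC -> V; peptide=MVGFAV
pos 21: CAA -> Q; peptide=MVGFAVQ
pos 24: UGA -> STOP

Answer: MVGFAVQ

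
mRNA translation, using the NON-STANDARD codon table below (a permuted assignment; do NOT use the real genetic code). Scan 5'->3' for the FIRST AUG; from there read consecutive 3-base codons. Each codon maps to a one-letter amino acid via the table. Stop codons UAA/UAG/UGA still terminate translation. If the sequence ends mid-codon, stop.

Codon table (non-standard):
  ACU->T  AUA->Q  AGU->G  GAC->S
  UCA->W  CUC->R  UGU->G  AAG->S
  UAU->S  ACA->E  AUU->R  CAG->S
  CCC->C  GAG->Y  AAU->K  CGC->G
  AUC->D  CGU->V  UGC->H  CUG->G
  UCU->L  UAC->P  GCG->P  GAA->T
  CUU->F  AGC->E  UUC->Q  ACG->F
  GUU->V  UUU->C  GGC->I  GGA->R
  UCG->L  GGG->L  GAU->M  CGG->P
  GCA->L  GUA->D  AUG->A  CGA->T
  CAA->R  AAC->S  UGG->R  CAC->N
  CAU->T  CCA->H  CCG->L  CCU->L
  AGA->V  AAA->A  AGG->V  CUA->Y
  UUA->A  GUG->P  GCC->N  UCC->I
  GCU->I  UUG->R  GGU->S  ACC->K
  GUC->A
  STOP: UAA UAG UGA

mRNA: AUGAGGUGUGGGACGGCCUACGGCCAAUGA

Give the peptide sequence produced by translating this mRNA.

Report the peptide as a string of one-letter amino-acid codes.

Answer: AVGLFNPIR

Derivation:
start AUG at pos 0
pos 0: AUG -> A; peptide=A
pos 3: AGG -> V; peptide=AV
pos 6: UGU -> G; peptide=AVG
pos 9: GGG -> L; peptide=AVGL
pos 12: ACG -> F; peptide=AVGLF
pos 15: GCC -> N; peptide=AVGLFN
pos 18: UAC -> P; peptide=AVGLFNP
pos 21: GGC -> I; peptide=AVGLFNPI
pos 24: CAA -> R; peptide=AVGLFNPIR
pos 27: UGA -> STOP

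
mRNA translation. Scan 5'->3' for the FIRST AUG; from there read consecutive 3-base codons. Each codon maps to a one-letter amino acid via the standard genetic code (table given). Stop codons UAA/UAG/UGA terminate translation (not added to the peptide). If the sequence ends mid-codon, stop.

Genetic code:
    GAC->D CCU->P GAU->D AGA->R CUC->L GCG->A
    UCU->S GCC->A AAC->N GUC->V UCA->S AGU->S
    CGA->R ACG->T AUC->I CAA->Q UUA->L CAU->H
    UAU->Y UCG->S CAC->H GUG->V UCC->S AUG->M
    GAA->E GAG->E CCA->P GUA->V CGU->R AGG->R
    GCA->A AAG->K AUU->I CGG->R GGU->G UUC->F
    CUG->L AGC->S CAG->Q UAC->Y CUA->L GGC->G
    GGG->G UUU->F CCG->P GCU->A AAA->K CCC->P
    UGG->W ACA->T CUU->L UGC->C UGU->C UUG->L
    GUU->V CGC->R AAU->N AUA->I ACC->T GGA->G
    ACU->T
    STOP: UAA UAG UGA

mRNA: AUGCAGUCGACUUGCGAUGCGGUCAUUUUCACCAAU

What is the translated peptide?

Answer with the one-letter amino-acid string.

start AUG at pos 0
pos 0: AUG -> M; peptide=M
pos 3: CAG -> Q; peptide=MQ
pos 6: UCG -> S; peptide=MQS
pos 9: ACU -> T; peptide=MQST
pos 12: UGC -> C; peptide=MQSTC
pos 15: GAU -> D; peptide=MQSTCD
pos 18: GCG -> A; peptide=MQSTCDA
pos 21: GUC -> V; peptide=MQSTCDAV
pos 24: AUU -> I; peptide=MQSTCDAVI
pos 27: UUC -> F; peptide=MQSTCDAVIF
pos 30: ACC -> T; peptide=MQSTCDAVIFT
pos 33: AAU -> N; peptide=MQSTCDAVIFTN
pos 36: only 0 nt remain (<3), stop (end of mRNA)

Answer: MQSTCDAVIFTN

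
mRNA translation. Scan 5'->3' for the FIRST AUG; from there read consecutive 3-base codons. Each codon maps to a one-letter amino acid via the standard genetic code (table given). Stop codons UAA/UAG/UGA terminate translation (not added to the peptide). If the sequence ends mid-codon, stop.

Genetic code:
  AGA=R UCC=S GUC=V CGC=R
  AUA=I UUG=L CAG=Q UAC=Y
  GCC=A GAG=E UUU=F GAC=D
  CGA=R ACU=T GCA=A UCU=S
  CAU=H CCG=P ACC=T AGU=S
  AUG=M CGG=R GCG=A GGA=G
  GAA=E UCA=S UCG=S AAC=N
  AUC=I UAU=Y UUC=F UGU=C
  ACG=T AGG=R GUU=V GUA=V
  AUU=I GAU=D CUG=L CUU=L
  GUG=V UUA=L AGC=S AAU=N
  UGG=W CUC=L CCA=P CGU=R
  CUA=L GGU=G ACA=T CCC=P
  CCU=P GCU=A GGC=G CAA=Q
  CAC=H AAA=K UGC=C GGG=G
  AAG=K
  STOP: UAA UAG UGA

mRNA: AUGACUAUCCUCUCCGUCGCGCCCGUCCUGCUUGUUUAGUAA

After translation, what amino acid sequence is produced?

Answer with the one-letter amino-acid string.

Answer: MTILSVAPVLLV

Derivation:
start AUG at pos 0
pos 0: AUG -> M; peptide=M
pos 3: ACU -> T; peptide=MT
pos 6: AUC -> I; peptide=MTI
pos 9: CUC -> L; peptide=MTIL
pos 12: UCC -> S; peptide=MTILS
pos 15: GUC -> V; peptide=MTILSV
pos 18: GCG -> A; peptide=MTILSVA
pos 21: CCC -> P; peptide=MTILSVAP
pos 24: GUC -> V; peptide=MTILSVAPV
pos 27: CUG -> L; peptide=MTILSVAPVL
pos 30: CUU -> L; peptide=MTILSVAPVLL
pos 33: GUU -> V; peptide=MTILSVAPVLLV
pos 36: UAG -> STOP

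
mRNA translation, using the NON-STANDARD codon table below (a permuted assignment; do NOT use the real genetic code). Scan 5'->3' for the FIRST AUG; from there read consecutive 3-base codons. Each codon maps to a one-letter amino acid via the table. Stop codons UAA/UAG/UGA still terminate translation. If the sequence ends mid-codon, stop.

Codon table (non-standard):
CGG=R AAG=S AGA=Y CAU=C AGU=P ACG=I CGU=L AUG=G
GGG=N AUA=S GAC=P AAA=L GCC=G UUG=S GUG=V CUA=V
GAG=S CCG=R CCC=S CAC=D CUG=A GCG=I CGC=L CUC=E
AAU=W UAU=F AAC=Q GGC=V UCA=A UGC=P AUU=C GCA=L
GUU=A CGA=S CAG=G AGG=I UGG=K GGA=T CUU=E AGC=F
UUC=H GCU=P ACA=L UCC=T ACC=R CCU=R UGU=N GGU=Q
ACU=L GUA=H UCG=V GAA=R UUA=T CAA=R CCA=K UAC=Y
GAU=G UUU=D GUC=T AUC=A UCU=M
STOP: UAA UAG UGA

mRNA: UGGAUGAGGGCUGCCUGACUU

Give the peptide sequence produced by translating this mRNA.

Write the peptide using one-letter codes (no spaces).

start AUG at pos 3
pos 3: AUG -> G; peptide=G
pos 6: AGG -> I; peptide=GI
pos 9: GCU -> P; peptide=GIP
pos 12: GCC -> G; peptide=GIPG
pos 15: UGA -> STOP

Answer: GIPG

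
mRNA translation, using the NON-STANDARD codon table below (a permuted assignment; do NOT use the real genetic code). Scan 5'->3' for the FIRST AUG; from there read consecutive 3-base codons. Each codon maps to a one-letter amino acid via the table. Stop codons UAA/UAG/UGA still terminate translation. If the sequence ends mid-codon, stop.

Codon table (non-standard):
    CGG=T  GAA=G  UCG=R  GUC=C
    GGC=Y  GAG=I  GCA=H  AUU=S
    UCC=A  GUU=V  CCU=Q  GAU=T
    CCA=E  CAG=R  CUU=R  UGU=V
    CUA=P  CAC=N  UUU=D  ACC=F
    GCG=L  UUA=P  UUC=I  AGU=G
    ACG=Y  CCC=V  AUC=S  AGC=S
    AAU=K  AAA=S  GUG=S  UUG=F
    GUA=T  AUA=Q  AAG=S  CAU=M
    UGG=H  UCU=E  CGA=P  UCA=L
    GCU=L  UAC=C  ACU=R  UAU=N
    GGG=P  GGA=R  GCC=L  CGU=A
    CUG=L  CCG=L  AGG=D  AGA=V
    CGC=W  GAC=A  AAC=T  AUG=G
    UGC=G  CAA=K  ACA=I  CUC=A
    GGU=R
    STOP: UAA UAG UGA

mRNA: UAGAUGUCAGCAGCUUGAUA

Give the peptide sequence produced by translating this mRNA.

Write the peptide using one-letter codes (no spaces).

Answer: GLHL

Derivation:
start AUG at pos 3
pos 3: AUG -> G; peptide=G
pos 6: UCA -> L; peptide=GL
pos 9: GCA -> H; peptide=GLH
pos 12: GCU -> L; peptide=GLHL
pos 15: UGA -> STOP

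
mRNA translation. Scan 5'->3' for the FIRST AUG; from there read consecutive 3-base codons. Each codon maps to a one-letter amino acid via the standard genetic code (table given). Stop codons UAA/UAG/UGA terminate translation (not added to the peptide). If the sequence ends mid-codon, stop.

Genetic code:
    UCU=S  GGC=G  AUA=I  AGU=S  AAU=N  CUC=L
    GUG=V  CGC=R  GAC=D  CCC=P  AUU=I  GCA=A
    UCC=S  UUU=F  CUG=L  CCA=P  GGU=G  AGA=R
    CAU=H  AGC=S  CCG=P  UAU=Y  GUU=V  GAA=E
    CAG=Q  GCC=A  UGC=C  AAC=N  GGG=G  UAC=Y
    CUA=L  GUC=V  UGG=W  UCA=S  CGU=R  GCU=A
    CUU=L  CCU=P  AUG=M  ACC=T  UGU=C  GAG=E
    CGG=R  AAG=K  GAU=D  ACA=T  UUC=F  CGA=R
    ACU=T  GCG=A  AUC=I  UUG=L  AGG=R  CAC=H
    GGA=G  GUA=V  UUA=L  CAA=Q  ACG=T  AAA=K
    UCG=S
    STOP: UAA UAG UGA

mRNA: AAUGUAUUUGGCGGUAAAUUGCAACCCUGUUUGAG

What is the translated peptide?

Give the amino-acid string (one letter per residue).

start AUG at pos 1
pos 1: AUG -> M; peptide=M
pos 4: UAU -> Y; peptide=MY
pos 7: UUG -> L; peptide=MYL
pos 10: GCG -> A; peptide=MYLA
pos 13: GUA -> V; peptide=MYLAV
pos 16: AAU -> N; peptide=MYLAVN
pos 19: UGC -> C; peptide=MYLAVNC
pos 22: AAC -> N; peptide=MYLAVNCN
pos 25: CCU -> P; peptide=MYLAVNCNP
pos 28: GUU -> V; peptide=MYLAVNCNPV
pos 31: UGA -> STOP

Answer: MYLAVNCNPV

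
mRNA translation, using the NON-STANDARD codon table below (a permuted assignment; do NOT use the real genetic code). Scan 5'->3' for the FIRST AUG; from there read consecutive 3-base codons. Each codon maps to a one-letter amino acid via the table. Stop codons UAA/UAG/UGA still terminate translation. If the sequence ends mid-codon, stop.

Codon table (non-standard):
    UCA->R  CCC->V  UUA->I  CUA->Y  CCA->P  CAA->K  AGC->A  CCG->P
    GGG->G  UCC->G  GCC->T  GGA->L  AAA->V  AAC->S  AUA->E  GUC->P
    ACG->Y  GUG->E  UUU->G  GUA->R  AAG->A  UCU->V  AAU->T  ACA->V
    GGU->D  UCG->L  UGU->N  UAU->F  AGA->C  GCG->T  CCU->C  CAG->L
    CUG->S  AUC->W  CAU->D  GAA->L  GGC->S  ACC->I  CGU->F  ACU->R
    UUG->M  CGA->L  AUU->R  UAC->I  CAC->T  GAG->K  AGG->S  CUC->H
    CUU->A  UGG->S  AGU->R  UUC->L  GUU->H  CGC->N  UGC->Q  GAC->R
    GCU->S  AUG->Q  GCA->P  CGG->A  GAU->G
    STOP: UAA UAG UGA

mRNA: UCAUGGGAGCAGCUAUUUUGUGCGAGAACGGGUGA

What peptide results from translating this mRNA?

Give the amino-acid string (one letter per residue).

start AUG at pos 2
pos 2: AUG -> Q; peptide=Q
pos 5: GGA -> L; peptide=QL
pos 8: GCA -> P; peptide=QLP
pos 11: GCU -> S; peptide=QLPS
pos 14: AUU -> R; peptide=QLPSR
pos 17: UUG -> M; peptide=QLPSRM
pos 20: UGC -> Q; peptide=QLPSRMQ
pos 23: GAG -> K; peptide=QLPSRMQK
pos 26: AAC -> S; peptide=QLPSRMQKS
pos 29: GGG -> G; peptide=QLPSRMQKSG
pos 32: UGA -> STOP

Answer: QLPSRMQKSG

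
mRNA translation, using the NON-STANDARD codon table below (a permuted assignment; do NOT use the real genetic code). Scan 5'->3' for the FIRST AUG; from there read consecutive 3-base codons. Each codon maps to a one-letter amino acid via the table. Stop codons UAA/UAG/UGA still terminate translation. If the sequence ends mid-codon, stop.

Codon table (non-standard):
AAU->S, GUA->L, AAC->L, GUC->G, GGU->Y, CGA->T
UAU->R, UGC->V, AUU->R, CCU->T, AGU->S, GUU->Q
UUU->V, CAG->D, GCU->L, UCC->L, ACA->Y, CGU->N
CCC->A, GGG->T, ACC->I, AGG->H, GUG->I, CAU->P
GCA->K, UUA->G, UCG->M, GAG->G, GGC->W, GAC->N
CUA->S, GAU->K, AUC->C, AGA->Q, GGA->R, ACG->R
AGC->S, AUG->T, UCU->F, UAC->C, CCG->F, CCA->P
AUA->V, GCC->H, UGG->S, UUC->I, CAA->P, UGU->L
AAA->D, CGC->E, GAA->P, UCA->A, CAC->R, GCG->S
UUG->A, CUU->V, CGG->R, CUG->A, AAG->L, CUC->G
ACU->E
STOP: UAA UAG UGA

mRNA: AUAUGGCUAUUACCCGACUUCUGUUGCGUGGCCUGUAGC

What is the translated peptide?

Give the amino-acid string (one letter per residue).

start AUG at pos 2
pos 2: AUG -> T; peptide=T
pos 5: GCU -> L; peptide=TL
pos 8: AUU -> R; peptide=TLR
pos 11: ACC -> I; peptide=TLRI
pos 14: CGA -> T; peptide=TLRIT
pos 17: CUU -> V; peptide=TLRITV
pos 20: CUG -> A; peptide=TLRITVA
pos 23: UUG -> A; peptide=TLRITVAA
pos 26: CGU -> N; peptide=TLRITVAAN
pos 29: GGC -> W; peptide=TLRITVAANW
pos 32: CUG -> A; peptide=TLRITVAANWA
pos 35: UAG -> STOP

Answer: TLRITVAANWA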